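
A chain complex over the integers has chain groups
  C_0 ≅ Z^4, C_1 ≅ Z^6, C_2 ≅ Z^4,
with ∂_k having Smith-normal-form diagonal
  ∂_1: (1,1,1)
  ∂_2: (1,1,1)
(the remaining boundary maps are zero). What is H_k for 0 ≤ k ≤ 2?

H_0 = Z,  H_1 = 0,  H_2 = Z.

H_0: b_0 = 4 − 0 − 3 = 1; torsion from ∂_1 factors > 1: none. So H_0 = Z.
H_1: b_1 = 6 − 3 − 3 = 0; torsion from ∂_2 factors > 1: none. So H_1 = 0.
H_2: b_2 = 4 − 3 − 0 = 1; torsion from ∂_3 factors > 1: none. So H_2 = Z.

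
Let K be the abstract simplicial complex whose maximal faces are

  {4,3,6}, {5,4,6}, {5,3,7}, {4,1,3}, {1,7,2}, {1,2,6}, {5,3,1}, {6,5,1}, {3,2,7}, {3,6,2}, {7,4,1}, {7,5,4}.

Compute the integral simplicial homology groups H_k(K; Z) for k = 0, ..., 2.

K has 7 vertices, 18 edges, 12 triangles.
rank ∂_0 = 0, rank ∂_1 = 6 ⇒ b_0 = 7 − 0 − 6 = 1; all invariant factors of ∂_1 are 1 so no torsion. So H_0 = Z.
rank ∂_1 = 6, rank ∂_2 = 12 ⇒ b_1 = 18 − 6 − 12 = 0; ∂_2 has invariant factor(s) [2] giving torsion. So H_1 = Z/2.
rank ∂_2 = 12, rank ∂_3 = 0 ⇒ b_2 = 12 − 12 − 0 = 0. So H_2 = 0.

H_0 = Z,  H_1 = Z/2,  H_2 = 0.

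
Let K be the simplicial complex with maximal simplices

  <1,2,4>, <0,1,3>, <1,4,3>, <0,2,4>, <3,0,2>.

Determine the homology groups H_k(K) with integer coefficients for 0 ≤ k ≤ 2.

H_0 = Z,  H_1 = Z,  H_2 = 0.

K has 5 vertices, 10 edges, 5 triangles.
rank ∂_0 = 0, rank ∂_1 = 4 ⇒ b_0 = 5 − 0 − 4 = 1; all invariant factors of ∂_1 are 1 so no torsion. So H_0 = Z.
rank ∂_1 = 4, rank ∂_2 = 5 ⇒ b_1 = 10 − 4 − 5 = 1; all invariant factors of ∂_2 are 1 so no torsion. So H_1 = Z.
rank ∂_2 = 5, rank ∂_3 = 0 ⇒ b_2 = 5 − 5 − 0 = 0. So H_2 = 0.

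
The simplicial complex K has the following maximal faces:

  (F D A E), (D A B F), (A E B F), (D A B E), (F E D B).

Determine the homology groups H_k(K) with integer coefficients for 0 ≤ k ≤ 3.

We work with the vertex ordering A < B < D < E < F. The simplices of K, each written with vertices in increasing order, are:

  0-simplices (5): A, B, D, E, F
  1-simplices (10): AB, AD, AE, AF, BD, BE, BF, DE, DF, EF
  2-simplices (10): ABD, ABE, ABF, ADE, ADF, AEF, BDE, BDF, BEF, DEF
  3-simplices (5): ABDE, ABDF, ABEF, ADEF, BDEF

giving chain groups C_0 ≅ Z^5, C_1 ≅ Z^10, C_2 ≅ Z^10, C_3 ≅ Z^5.

Boundary ∂_1: C_1 → C_0 maps an edge to its endpoints' difference, ∂[p,q] = q − p. For instance
  ∂AF = F − A.
As a 5×10 matrix over Z this has rank 4, with invariant factors (1,1,1,1).

The boundary map ∂_2: C_2 → C_1 acts by ∂[p,q,r] = [q,r] − [p,r] + [p,q]. For instance
  ∂ABF = BF − AF + AB,
  ∂DEF = EF − DF + DE.
The 10×10 boundary matrix has rank 6 and Smith normal form diag(1,1,1,1,1,1).

∂_3: C_3 → C_2 sends each 3-simplex σ to the alternating sum Σ_i (−1)^i (σ with its i-th vertex removed). For instance
  ∂ABEF = BEF − AEF + ABF − ABE,
  ∂ABDF = BDF − ADF + ABF − ABD.
The resulting 10×5 matrix has rank 4, and its Smith normal form has invariant factors (1,1,1,1).

Reading off H_k = ker ∂_k / im ∂_{k+1}:

  H_0: rank C_0 − rank ∂_1 = 5 − 4 = 1, and the invariant factors of ∂_1 are all 1, so H_0 = Z.
  H_1: rank ker ∂_1 − rank ∂_2 = (10 − 4) − 6 = 0, and the invariant factors of ∂_2 are all 1, so H_1 = 0.
  H_2: rank ker ∂_2 − rank ∂_3 = (10 − 6) − 4 = 0, and the invariant factors of ∂_3 are all 1, so H_2 = 0.
  H_3: rank ker ∂_3 − rank ∂_4 = (5 − 4) − 0 = 1, and there is no ∂_4, so H_3 = Z.

As a check, the Euler characteristic is 5 − 10 + 10 − 5 = 0, which agrees with 1 − 0 + 0 − 1 = 0.
(K is a triangulation of the 3-sphere S^3.)

H_0 = Z,  H_1 = 0,  H_2 = 0,  H_3 = Z.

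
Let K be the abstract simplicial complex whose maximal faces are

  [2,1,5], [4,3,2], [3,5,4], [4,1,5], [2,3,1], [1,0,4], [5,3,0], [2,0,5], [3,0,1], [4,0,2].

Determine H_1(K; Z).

H_1 ≅ Z/2.

We work with the vertex ordering 0 < 1 < 2 < 3 < 4 < 5. The simplices of K, each written with vertices in increasing order, are:

  0-simplices (6): [0], [1], [2], [3], [4], [5]
  1-simplices (15): [0,1], [0,2], [0,3], [0,4], [0,5], [1,2], [1,3], [1,4], [1,5], [2,3], [2,4], [2,5], [3,4], [3,5], [4,5]
  2-simplices (10): [0,1,3], [0,1,4], [0,2,4], [0,2,5], [0,3,5], [1,2,3], [1,2,5], [1,4,5], [2,3,4], [3,4,5]

so the chain groups are C_0 ≅ Z^6, C_1 ≅ Z^15, C_2 ≅ Z^10.

Boundary ∂_1: C_1 → C_0 is given by ∂[p,q] = [q] − [p]. For instance
  ∂[3,4] = [4] − [3].
This gives a 6×15 integer matrix of rank 5; reducing to Smith normal form yields diagonal entries (1,1,1,1,1).

The boundary map ∂_2: C_2 → C_1 maps a triangle to the signed sum of its edges. For instance
  ∂[1,2,5] = [2,5] − [1,5] + [1,2],
  ∂[3,4,5] = [4,5] − [3,5] + [3,4].
The 15×10 boundary matrix has rank 10 and Smith normal form diag(1,1,1,1,1,1,1,1,1,2).

From H_k ≅ ker(∂_k) / im(∂_{k+1}) we obtain:

  H_1: rank ker ∂_1 − rank ∂_2 = (15 − 5) − 10 = 0, and ∂_2 has invariant factor 2 > 1, so H_1 = Z/2.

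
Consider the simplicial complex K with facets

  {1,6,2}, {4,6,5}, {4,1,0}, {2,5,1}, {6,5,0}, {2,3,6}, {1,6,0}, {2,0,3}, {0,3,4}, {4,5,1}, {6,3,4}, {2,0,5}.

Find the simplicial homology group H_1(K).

We work with the vertex ordering 0 < 1 < 2 < 3 < 4 < 5 < 6. The simplices of K, each written with vertices in increasing order, are:

  0-simplices (7): [0], [1], [2], [3], [4], [5], [6]
  1-simplices (18): [0,1], [0,2], [0,3], [0,4], [0,5], [0,6], [1,2], [1,4], [1,5], [1,6], [2,3], [2,5], [2,6], [3,4], [3,6], [4,5], [4,6], [5,6]
  2-simplices (12): [0,1,4], [0,1,6], [0,2,3], [0,2,5], [0,3,4], [0,5,6], [1,2,5], [1,2,6], [1,4,5], [2,3,6], [3,4,6], [4,5,6]

Hence C_0 ≅ Z^7, C_1 ≅ Z^18, C_2 ≅ Z^12.

∂_1: C_1 → C_0 sends each edge [p,q] (with p < q) to q − p. For instance
  ∂[1,5] = [5] − [1].
This gives a 7×18 integer matrix of rank 6; reducing to Smith normal form yields diagonal entries (1,1,1,1,1,1).

The boundary map ∂_2: C_2 → C_1 sends each 2-simplex [p,q,r] to [q,r] − [p,r] + [p,q]. For instance
  ∂[0,3,4] = [3,4] − [0,4] + [0,3],
  ∂[3,4,6] = [4,6] − [3,6] + [3,4].
As a 18×12 matrix over Z this has rank 12, with invariant factors (1,1,1,1,1,1,1,1,1,1,1,2).

Now H_k = ker ∂_k / im ∂_{k+1}, so:

  H_1: rank ker ∂_1 − rank ∂_2 = (18 − 6) − 12 = 0, and ∂_2 has invariant factor 2 > 1, so H_1 = Z_2.

(K is a triangulation of the real projective plane RP^2.)

H_1 = Z_2.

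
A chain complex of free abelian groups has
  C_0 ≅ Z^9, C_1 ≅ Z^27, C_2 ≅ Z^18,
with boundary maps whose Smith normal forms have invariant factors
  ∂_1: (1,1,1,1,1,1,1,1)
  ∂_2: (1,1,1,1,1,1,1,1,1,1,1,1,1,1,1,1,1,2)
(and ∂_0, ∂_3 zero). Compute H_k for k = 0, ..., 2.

H_0 = Z,  H_1 = Z ⊕ Z/2,  H_2 = 0.

H_0: b_0 = 9 − 0 − 8 = 1; torsion from ∂_1 factors > 1: none. So H_0 = Z.
H_1: b_1 = 27 − 8 − 18 = 1; torsion from ∂_2 factors > 1: [2]. So H_1 = Z ⊕ Z/2.
H_2: b_2 = 18 − 18 − 0 = 0; torsion from ∂_3 factors > 1: none. So H_2 = 0.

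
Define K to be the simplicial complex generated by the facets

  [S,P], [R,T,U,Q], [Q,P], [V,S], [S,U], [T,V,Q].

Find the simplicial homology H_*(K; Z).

We work with the vertex ordering P < Q < R < S < T < U < V. The simplices of K, each written with vertices in increasing order, are:

  0-simplices (7): P, Q, R, S, T, U, V
  1-simplices (12): PQ, PS, QR, QT, QU, QV, RT, RU, SU, SV, TU, TV
  2-simplices (5): QRT, QRU, QTU, QTV, RTU
  3-simplices (1): QRTU

Hence C_0 ≅ Z^7, C_1 ≅ Z^12, C_2 ≅ Z^5, C_3 ≅ Z^1.

Boundary ∂_1: C_1 → C_0 sends each edge [p,q] (with p < q) to q − p. For instance
  ∂PQ = Q − P.
This gives a 7×12 integer matrix of rank 6; reducing to Smith normal form yields diagonal entries (1,1,1,1,1,1).

The boundary map ∂_2: C_2 → C_1 sends each 2-simplex [p,q,r] to [q,r] − [p,r] + [p,q]. For instance
  ∂QRT = RT − QT + QR,
  ∂QTV = TV − QV + QT.
The resulting 12×5 matrix has rank 4, and its Smith normal form has invariant factors (1,1,1,1).

∂_3: C_3 → C_2 sends each 3-simplex σ to the alternating sum Σ_i (−1)^i (σ with its i-th vertex removed). For instance
  ∂QRTU = RTU − QTU + QRU − QRT.
The 5×1 boundary matrix has rank 1 and Smith normal form diag(1).

Now H_k = ker ∂_k / im ∂_{k+1}, so:

  H_0: rank C_0 − rank ∂_1 = 7 − 6 = 1, and the invariant factors of ∂_1 are all 1, so H_0 ≅ Z.
  H_1: rank ker ∂_1 − rank ∂_2 = (12 − 6) − 4 = 2, and the invariant factors of ∂_2 are all 1, so H_1 ≅ Z^2.
  H_2: rank ker ∂_2 − rank ∂_3 = (5 − 4) − 1 = 0, and the invariant factors of ∂_3 are all 1, so H_2 ≅ 0.
  H_3: rank ker ∂_3 − rank ∂_4 = (1 − 1) − 0 = 0, and there is no ∂_4, so H_3 ≅ 0.

H_0 = Z,  H_1 = Z^2,  H_2 = 0,  H_3 = 0.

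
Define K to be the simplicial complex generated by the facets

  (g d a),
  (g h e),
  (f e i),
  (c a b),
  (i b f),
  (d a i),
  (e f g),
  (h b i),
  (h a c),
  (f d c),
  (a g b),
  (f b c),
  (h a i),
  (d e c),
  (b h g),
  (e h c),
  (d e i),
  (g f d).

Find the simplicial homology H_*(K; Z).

H_0 = Z,  H_1 = Z ⊕ Z_2,  H_2 = 0.

K has 9 vertices, 27 edges, 18 triangles.
rank ∂_0 = 0, rank ∂_1 = 8 ⇒ b_0 = 9 − 0 − 8 = 1; all invariant factors of ∂_1 are 1 so no torsion. So H_0 ≅ Z.
rank ∂_1 = 8, rank ∂_2 = 18 ⇒ b_1 = 27 − 8 − 18 = 1; ∂_2 has invariant factor(s) [2] giving torsion. So H_1 ≅ Z ⊕ Z_2.
rank ∂_2 = 18, rank ∂_3 = 0 ⇒ b_2 = 18 − 18 − 0 = 0. So H_2 ≅ 0.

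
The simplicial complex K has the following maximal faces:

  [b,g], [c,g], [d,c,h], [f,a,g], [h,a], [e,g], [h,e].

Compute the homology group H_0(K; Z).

Order the vertices as a < b < c < d < e < f < g < h. Listing each simplex with vertices in this order, K has dimension 2 with simplices:

  0-simplices (8): a, b, c, d, e, f, g, h
  1-simplices (11): af, ag, ah, bg, cd, cg, ch, dh, eg, eh, fg
  2-simplices (2): afg, cdh

giving chain groups C_0 ≅ Z^8, C_1 ≅ Z^11, C_2 ≅ Z^2.

∂_1: C_1 → C_0 maps an edge to its endpoints' difference, ∂[p,q] = q − p.
The resulting 8×11 matrix has rank 7, and its Smith normal form has invariant factors (1,1,1,1,1,1,1).

∂_2: C_2 → C_1 maps a triangle to the signed sum of its edges. For instance
  ∂cdh = dh − ch + cd,
  ∂afg = fg − ag + af.
The resulting 11×2 matrix has rank 2, and its Smith normal form has invariant factors (1,1).

From H_k ≅ ker(∂_k) / im(∂_{k+1}) we obtain:

  H_0: rank C_0 − rank ∂_1 = 8 − 7 = 1, and the invariant factors of ∂_1 are all 1, so H_0 = Z.

H_0 = Z.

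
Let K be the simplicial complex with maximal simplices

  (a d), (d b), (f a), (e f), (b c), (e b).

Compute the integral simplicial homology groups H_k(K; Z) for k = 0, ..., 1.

H_0 = Z,  H_1 = Z.

Fix the vertex order a < b < c < d < e < f and write every simplex with vertices in increasing order. Then dim K = 1 and the simplices of K are:

  0-simplices (6): a, b, c, d, e, f
  1-simplices (6): ad, af, bc, bd, be, ef

so the chain groups are C_0 ≅ Z^6, C_1 ≅ Z^6.

Boundary ∂_1: C_1 → C_0 maps an edge to its endpoints' difference, ∂[p,q] = q − p. For instance
  ∂af = f − a.
This gives a 6×6 integer matrix of rank 5; reducing to Smith normal form yields diagonal entries (1,1,1,1,1).

From H_k ≅ ker(∂_k) / im(∂_{k+1}) we obtain:

  H_0: rank C_0 − rank ∂_1 = 6 − 5 = 1, and the invariant factors of ∂_1 are all 1, so H_0 ≅ Z.
  H_1: rank ker ∂_1 − rank ∂_2 = (6 − 5) − 0 = 1, and there is no ∂_2, so H_1 ≅ Z.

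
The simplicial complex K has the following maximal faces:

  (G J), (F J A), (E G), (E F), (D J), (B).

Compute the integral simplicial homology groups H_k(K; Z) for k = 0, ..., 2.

H_0 ≅ Z^2,  H_1 ≅ Z,  H_2 = 0.

Order the vertices as A < B < D < E < F < G < J. Listing each simplex with vertices in this order, K has dimension 2 with simplices:

  0-simplices (7): A, B, D, E, F, G, J
  1-simplices (7): AF, AJ, DJ, EF, EG, FJ, GJ
  2-simplices (1): AFJ

so the chain groups are C_0 ≅ Z^7, C_1 ≅ Z^7, C_2 ≅ Z^1.

∂_1: C_1 → C_0 sends each edge [p,q] (with p < q) to q − p.
This gives a 7×7 integer matrix of rank 5; reducing to Smith normal form yields diagonal entries (1,1,1,1,1).

Boundary ∂_2: C_2 → C_1 acts by ∂[p,q,r] = [q,r] − [p,r] + [p,q]. For instance
  ∂AFJ = FJ − AJ + AF.
As a 7×1 matrix over Z this has rank 1, with invariant factors (1).

Reading off H_k = ker ∂_k / im ∂_{k+1}:

  H_0: rank C_0 − rank ∂_1 = 7 − 5 = 2, and the invariant factors of ∂_1 are all 1, so H_0 ≅ Z^2.
  H_1: rank ker ∂_1 − rank ∂_2 = (7 − 5) − 1 = 1, and the invariant factors of ∂_2 are all 1, so H_1 ≅ Z.
  H_2: rank ker ∂_2 − rank ∂_3 = (1 − 1) − 0 = 0, and there is no ∂_3, so H_2 ≅ 0.

As a check, the Euler characteristic is 7 − 7 + 1 = 1, which agrees with 2 − 1 + 0 = 1.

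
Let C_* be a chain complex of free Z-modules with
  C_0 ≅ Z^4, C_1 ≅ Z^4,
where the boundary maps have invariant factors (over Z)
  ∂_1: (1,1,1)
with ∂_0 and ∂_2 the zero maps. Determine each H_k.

H_0 ≅ Z,  H_1 ≅ Z.

H_0: b_0 = 4 − 0 − 3 = 1; torsion from ∂_1 factors > 1: none. So H_0 ≅ Z.
H_1: b_1 = 4 − 3 − 0 = 1; torsion from ∂_2 factors > 1: none. So H_1 ≅ Z.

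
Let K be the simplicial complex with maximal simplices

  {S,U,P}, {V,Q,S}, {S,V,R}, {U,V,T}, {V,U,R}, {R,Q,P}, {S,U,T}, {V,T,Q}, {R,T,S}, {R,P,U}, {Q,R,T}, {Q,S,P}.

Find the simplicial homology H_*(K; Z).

Take the total order P < Q < R < S < T < U < V on the vertex set. Then K (dimension 2) consists of the simplices:

  0-simplices (7): P, Q, R, S, T, U, V
  1-simplices (18): PQ, PR, PS, PU, QR, QS, QT, QV, RS, RT, RU, RV, ST, SU, SV, TU, TV, UV
  2-simplices (12): PQR, PQS, PRU, PSU, QRT, QSV, QTV, RST, RSV, RUV, STU, TUV

so the chain groups are C_0 ≅ Z^7, C_1 ≅ Z^18, C_2 ≅ Z^12.

The boundary map ∂_1: C_1 → C_0 maps an edge to its endpoints' difference, ∂[p,q] = q − p. For instance
  ∂QS = S − Q.
As a 7×18 matrix over Z this has rank 6, with invariant factors (1,1,1,1,1,1).

∂_2: C_2 → C_1 acts by ∂[p,q,r] = [q,r] − [p,r] + [p,q]. For instance
  ∂PQS = QS − PS + PQ,
  ∂STU = TU − SU + ST.
As a 18×12 matrix over Z this has rank 12, with invariant factors (1,1,1,1,1,1,1,1,1,1,1,2).

Now H_k = ker ∂_k / im ∂_{k+1}, so:

  H_0: rank C_0 − rank ∂_1 = 7 − 6 = 1, and the invariant factors of ∂_1 are all 1, so H_0 ≅ Z.
  H_1: rank ker ∂_1 − rank ∂_2 = (18 − 6) − 12 = 0, and ∂_2 has invariant factor 2 > 1, so H_1 ≅ Z/2Z.
  H_2: rank ker ∂_2 − rank ∂_3 = (12 − 12) − 0 = 0, and there is no ∂_3, so H_2 ≅ 0.

(K is a triangulation of the real projective plane RP^2.)

H_0 ≅ Z,  H_1 ≅ Z/2Z,  H_2 = 0.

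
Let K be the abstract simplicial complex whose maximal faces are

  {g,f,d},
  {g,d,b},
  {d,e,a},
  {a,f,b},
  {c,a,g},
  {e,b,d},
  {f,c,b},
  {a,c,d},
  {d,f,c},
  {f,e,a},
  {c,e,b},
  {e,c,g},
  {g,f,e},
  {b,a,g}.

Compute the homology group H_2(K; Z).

We work with the vertex ordering a < b < c < d < e < f < g. The simplices of K, each written with vertices in increasing order, are:

  0-simplices (7): a, b, c, d, e, f, g
  1-simplices (21): ab, ac, ad, ae, af, ag, bc, bd, be, bf, bg, cd, ce, cf, cg, de, df, dg, ef, eg, fg
  2-simplices (14): abf, abg, acd, acg, ade, aef, bce, bcf, bde, bdg, cdf, ceg, dfg, efg

giving chain groups C_0 ≅ Z^7, C_1 ≅ Z^21, C_2 ≅ Z^14.

∂_1: C_1 → C_0 maps an edge to its endpoints' difference, ∂[p,q] = q − p.
The 7×21 boundary matrix has rank 6 and Smith normal form diag(1,1,1,1,1,1).

∂_2: C_2 → C_1 maps a triangle to the signed sum of its edges. For instance
  ∂acg = cg − ag + ac,
  ∂aef = ef − af + ae.
As a 21×14 matrix over Z this has rank 13, with invariant factors (1,1,1,1,1,1,1,1,1,1,1,1,1).

Reading off H_k = ker ∂_k / im ∂_{k+1}:

  H_2: rank ker ∂_2 − rank ∂_3 = (14 − 13) − 0 = 1, and there is no ∂_3, so H_2 ≅ Z.

H_2 = Z.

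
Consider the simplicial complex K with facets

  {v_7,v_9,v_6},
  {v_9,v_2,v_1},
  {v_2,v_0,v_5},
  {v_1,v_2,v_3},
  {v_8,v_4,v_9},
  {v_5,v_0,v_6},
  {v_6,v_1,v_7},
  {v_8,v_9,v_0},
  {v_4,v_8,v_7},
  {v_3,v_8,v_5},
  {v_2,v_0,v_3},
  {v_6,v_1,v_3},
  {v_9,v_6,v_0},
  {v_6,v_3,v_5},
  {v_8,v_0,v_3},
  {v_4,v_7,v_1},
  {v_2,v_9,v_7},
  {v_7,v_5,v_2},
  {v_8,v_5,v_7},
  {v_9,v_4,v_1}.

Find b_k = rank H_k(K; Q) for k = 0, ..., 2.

b_0 = 1, b_1 = 1, b_2 = 0.

K has 10 vertices, 30 edges, 20 triangles.
rank ∂_0 = 0, rank ∂_1 = 9 ⇒ b_0 = 10 − 0 − 9 = 1; all invariant factors of ∂_1 are 1 so no torsion. So H_0 ≅ Z.
rank ∂_1 = 9, rank ∂_2 = 20 ⇒ b_1 = 30 − 9 − 20 = 1; ∂_2 has invariant factor(s) [2] giving torsion. So H_1 ≅ Z ⊕ Z/2Z.
rank ∂_2 = 20, rank ∂_3 = 0 ⇒ b_2 = 20 − 20 − 0 = 0. So H_2 ≅ 0.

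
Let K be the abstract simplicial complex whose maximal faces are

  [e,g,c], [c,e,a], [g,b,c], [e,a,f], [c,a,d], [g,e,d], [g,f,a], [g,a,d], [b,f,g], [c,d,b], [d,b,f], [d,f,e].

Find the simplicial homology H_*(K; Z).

H_0 ≅ Z,  H_1 ≅ Z/2,  H_2 = 0.

Take the total order a < b < c < d < e < f < g on the vertex set. Then K (dimension 2) consists of the simplices:

  0-simplices (7): a, b, c, d, e, f, g
  1-simplices (18): ac, ad, ae, af, ag, bc, bd, bf, bg, cd, ce, cg, de, df, dg, ef, eg, fg
  2-simplices (12): acd, ace, adg, aef, afg, bcd, bcg, bdf, bfg, ceg, def, deg

Hence C_0 ≅ Z^7, C_1 ≅ Z^18, C_2 ≅ Z^12.

Boundary ∂_1: C_1 → C_0 is given by ∂[p,q] = [q] − [p]. For instance
  ∂ag = g − a.
As a 7×18 matrix over Z this has rank 6, with invariant factors (1,1,1,1,1,1).

∂_2: C_2 → C_1 sends each 2-simplex [p,q,r] to [q,r] − [p,r] + [p,q]. For instance
  ∂bdf = df − bf + bd,
  ∂ace = ce − ae + ac.
This gives a 18×12 integer matrix of rank 12; reducing to Smith normal form yields diagonal entries (1,1,1,1,1,1,1,1,1,1,1,2).

Computing H_k = (kernel of ∂_k) / (image of ∂_{k+1}):

  H_0: rank C_0 − rank ∂_1 = 7 − 6 = 1, and the invariant factors of ∂_1 are all 1, so H_0 ≅ Z.
  H_1: rank ker ∂_1 − rank ∂_2 = (18 − 6) − 12 = 0, and ∂_2 has invariant factor 2 > 1, so H_1 ≅ Z/2.
  H_2: rank ker ∂_2 − rank ∂_3 = (12 − 12) − 0 = 0, and there is no ∂_3, so H_2 ≅ 0.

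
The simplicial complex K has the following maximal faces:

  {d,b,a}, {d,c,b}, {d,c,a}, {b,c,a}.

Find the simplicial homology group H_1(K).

H_1 = 0.

K has 4 vertices, 6 edges, 4 triangles.
rank ∂_1 = 3, rank ∂_2 = 3 ⇒ b_1 = 6 − 3 − 3 = 0; all invariant factors of ∂_2 are 1 so no torsion. So H_1 ≅ 0.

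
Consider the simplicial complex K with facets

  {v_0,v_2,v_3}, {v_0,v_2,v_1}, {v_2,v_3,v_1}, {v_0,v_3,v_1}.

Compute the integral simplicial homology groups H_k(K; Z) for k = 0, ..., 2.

H_0 ≅ Z,  H_1 = 0,  H_2 ≅ Z.

Fix the vertex order v_0 < v_1 < v_2 < v_3 and write every simplex with vertices in increasing order. Then dim K = 2 and the simplices of K are:

  0-simplices (4): [v_0], [v_1], [v_2], [v_3]
  1-simplices (6): [v_0,v_1], [v_0,v_2], [v_0,v_3], [v_1,v_2], [v_1,v_3], [v_2,v_3]
  2-simplices (4): [v_0,v_1,v_2], [v_0,v_1,v_3], [v_0,v_2,v_3], [v_1,v_2,v_3]

Hence C_0 ≅ Z^4, C_1 ≅ Z^6, C_2 ≅ Z^4.

Boundary ∂_1: C_1 → C_0 sends each edge [p,q] (with p < q) to q − p.
The 4×6 boundary matrix has rank 3 and Smith normal form diag(1,1,1).

∂_2: C_2 → C_1 acts by ∂[p,q,r] = [q,r] − [p,r] + [p,q]. For instance
  ∂[v_0,v_1,v_3] = [v_1,v_3] − [v_0,v_3] + [v_0,v_1],
  ∂[v_1,v_2,v_3] = [v_2,v_3] − [v_1,v_3] + [v_1,v_2].
The 6×4 boundary matrix has rank 3 and Smith normal form diag(1,1,1).

From H_k ≅ ker(∂_k) / im(∂_{k+1}) we obtain:

  H_0: rank C_0 − rank ∂_1 = 4 − 3 = 1, and the invariant factors of ∂_1 are all 1, so H_0 ≅ Z.
  H_1: rank ker ∂_1 − rank ∂_2 = (6 − 3) − 3 = 0, and the invariant factors of ∂_2 are all 1, so H_1 ≅ 0.
  H_2: rank ker ∂_2 − rank ∂_3 = (4 − 3) − 0 = 1, and there is no ∂_3, so H_2 ≅ Z.

As a check, the Euler characteristic is 4 − 6 + 4 = 2, which agrees with 1 − 0 + 1 = 2.
(K is a triangulation of the 2-sphere S^2.)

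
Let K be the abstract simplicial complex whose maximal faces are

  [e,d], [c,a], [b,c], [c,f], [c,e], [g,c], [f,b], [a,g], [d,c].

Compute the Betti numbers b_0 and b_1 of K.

b_0 = 1, b_1 = 3.

K has 7 vertices, 9 edges.
rank ∂_0 = 0, rank ∂_1 = 6 ⇒ b_0 = 7 − 0 − 6 = 1; all invariant factors of ∂_1 are 1 so no torsion. So H_0 = Z.
rank ∂_1 = 6, rank ∂_2 = 0 ⇒ b_1 = 9 − 6 − 0 = 3. So H_1 = Z^3.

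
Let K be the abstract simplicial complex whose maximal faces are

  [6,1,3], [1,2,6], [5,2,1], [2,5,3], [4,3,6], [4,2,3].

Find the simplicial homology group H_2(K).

H_2 ≅ 0.

Take the total order 1 < 2 < 3 < 4 < 5 < 6 on the vertex set. Then K (dimension 2) consists of the simplices:

  0-simplices (6): [1], [2], [3], [4], [5], [6]
  1-simplices (12): [1,2], [1,3], [1,5], [1,6], [2,3], [2,4], [2,5], [2,6], [3,4], [3,5], [3,6], [4,6]
  2-simplices (6): [1,2,5], [1,2,6], [1,3,6], [2,3,4], [2,3,5], [3,4,6]

Hence C_0 ≅ Z^6, C_1 ≅ Z^12, C_2 ≅ Z^6.

The boundary map ∂_1: C_1 → C_0 is given by ∂[p,q] = [q] − [p].
The 6×12 boundary matrix has rank 5 and Smith normal form diag(1,1,1,1,1).

∂_2: C_2 → C_1 maps a triangle to the signed sum of its edges. For instance
  ∂[1,2,5] = [2,5] − [1,5] + [1,2],
  ∂[2,3,4] = [3,4] − [2,4] + [2,3].
The resulting 12×6 matrix has rank 6, and its Smith normal form has invariant factors (1,1,1,1,1,1).

Computing H_k = (kernel of ∂_k) / (image of ∂_{k+1}):

  H_2: rank ker ∂_2 − rank ∂_3 = (6 − 6) − 0 = 0, and there is no ∂_3, so H_2 ≅ 0.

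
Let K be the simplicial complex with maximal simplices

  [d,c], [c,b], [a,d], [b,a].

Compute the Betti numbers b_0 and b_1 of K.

b_0 = 1, b_1 = 1.

Order the vertices as a < b < c < d. Listing each simplex with vertices in this order, K has dimension 1 with simplices:

  0-simplices (4): a, b, c, d
  1-simplices (4): ab, ad, bc, cd

giving chain groups C_0 ≅ Z^4, C_1 ≅ Z^4.

∂_1: C_1 → C_0 is given by ∂[p,q] = [q] − [p].
The resulting 4×4 matrix has rank 3, and its Smith normal form has invariant factors (1,1,1).

From H_k ≅ ker(∂_k) / im(∂_{k+1}) we obtain:

  H_0: rank C_0 − rank ∂_1 = 4 − 3 = 1, and the invariant factors of ∂_1 are all 1, so H_0 ≅ Z.
  H_1: rank ker ∂_1 − rank ∂_2 = (4 − 3) − 0 = 1, and there is no ∂_2, so H_1 ≅ Z.

Hence the Betti numbers are b_0 = 1, b_1 = 1.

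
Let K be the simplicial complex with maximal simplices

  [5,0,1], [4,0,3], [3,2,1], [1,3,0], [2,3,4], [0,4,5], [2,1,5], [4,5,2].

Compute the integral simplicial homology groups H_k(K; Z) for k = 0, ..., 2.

H_0 ≅ Z,  H_1 = 0,  H_2 ≅ Z.

Order the vertices as 0 < 1 < 2 < 3 < 4 < 5. Listing each simplex with vertices in this order, K has dimension 2 with simplices:

  0-simplices (6): [0], [1], [2], [3], [4], [5]
  1-simplices (12): [0,1], [0,3], [0,4], [0,5], [1,2], [1,3], [1,5], [2,3], [2,4], [2,5], [3,4], [4,5]
  2-simplices (8): [0,1,3], [0,1,5], [0,3,4], [0,4,5], [1,2,3], [1,2,5], [2,3,4], [2,4,5]

giving chain groups C_0 ≅ Z^6, C_1 ≅ Z^12, C_2 ≅ Z^8.

Boundary ∂_1: C_1 → C_0 maps an edge to its endpoints' difference, ∂[p,q] = q − p.
The resulting 6×12 matrix has rank 5, and its Smith normal form has invariant factors (1,1,1,1,1).

The boundary map ∂_2: C_2 → C_1 acts by ∂[p,q,r] = [q,r] − [p,r] + [p,q]. For instance
  ∂[0,1,5] = [1,5] − [0,5] + [0,1],
  ∂[0,3,4] = [3,4] − [0,4] + [0,3].
The 12×8 boundary matrix has rank 7 and Smith normal form diag(1,1,1,1,1,1,1).

From H_k ≅ ker(∂_k) / im(∂_{k+1}) we obtain:

  H_0: rank C_0 − rank ∂_1 = 6 − 5 = 1, and the invariant factors of ∂_1 are all 1, so H_0 ≅ Z.
  H_1: rank ker ∂_1 − rank ∂_2 = (12 − 5) − 7 = 0, and the invariant factors of ∂_2 are all 1, so H_1 ≅ 0.
  H_2: rank ker ∂_2 − rank ∂_3 = (8 − 7) − 0 = 1, and there is no ∂_3, so H_2 ≅ Z.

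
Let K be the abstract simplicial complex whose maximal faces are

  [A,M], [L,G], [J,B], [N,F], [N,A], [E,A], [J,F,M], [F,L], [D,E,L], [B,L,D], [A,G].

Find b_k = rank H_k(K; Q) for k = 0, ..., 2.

Take the total order A < B < D < E < F < G < J < L < M < N on the vertex set. Then K (dimension 2) consists of the simplices:

  0-simplices (10): A, B, D, E, F, G, J, L, M, N
  1-simplices (16): AE, AG, AM, AN, BD, BJ, BL, DE, DL, EL, FJ, FL, FM, FN, GL, JM
  2-simplices (3): BDL, DEL, FJM

giving chain groups C_0 ≅ Z^10, C_1 ≅ Z^16, C_2 ≅ Z^3.

The boundary map ∂_1: C_1 → C_0 sends each edge [p,q] (with p < q) to q − p. For instance
  ∂BL = L − B.
The resulting 10×16 matrix has rank 9, and its Smith normal form has invariant factors (1,1,1,1,1,1,1,1,1).

Boundary ∂_2: C_2 → C_1 acts by ∂[p,q,r] = [q,r] − [p,r] + [p,q]. For instance
  ∂FJM = JM − FM + FJ,
  ∂DEL = EL − DL + DE.
This gives a 16×3 integer matrix of rank 3; reducing to Smith normal form yields diagonal entries (1,1,1).

Computing H_k = (kernel of ∂_k) / (image of ∂_{k+1}):

  H_0: rank C_0 − rank ∂_1 = 10 − 9 = 1, and the invariant factors of ∂_1 are all 1, so H_0 ≅ Z.
  H_1: rank ker ∂_1 − rank ∂_2 = (16 − 9) − 3 = 4, and the invariant factors of ∂_2 are all 1, so H_1 ≅ Z^4.
  H_2: rank ker ∂_2 − rank ∂_3 = (3 − 3) − 0 = 0, and there is no ∂_3, so H_2 ≅ 0.

As a check, the Euler characteristic is 10 − 16 + 3 = -3, which agrees with 1 − 4 + 0 = -3.

Hence the Betti numbers are b_0 = 1, b_1 = 4, b_2 = 0.

b_0 = 1, b_1 = 4, b_2 = 0.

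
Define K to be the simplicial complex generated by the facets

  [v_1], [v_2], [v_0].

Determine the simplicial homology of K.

H_0 = Z^3.

Order the vertices as v_0 < v_1 < v_2. Listing each simplex with vertices in this order, K has dimension 0 with simplices:

  0-simplices (3): [v_0], [v_1], [v_2]

Hence C_0 ≅ Z^3.

Computing H_k = (kernel of ∂_k) / (image of ∂_{k+1}):

  H_0: rank C_0 − rank ∂_1 = 3 − 0 = 3, and there is no ∂_1, so H_0 ≅ Z^3.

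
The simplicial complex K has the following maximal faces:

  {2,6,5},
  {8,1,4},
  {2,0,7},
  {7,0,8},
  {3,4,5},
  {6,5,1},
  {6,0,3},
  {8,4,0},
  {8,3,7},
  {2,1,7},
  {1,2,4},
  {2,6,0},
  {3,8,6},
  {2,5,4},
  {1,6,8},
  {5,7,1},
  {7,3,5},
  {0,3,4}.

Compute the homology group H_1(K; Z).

H_1 ≅ Z ⊕ Z_2.

We work with the vertex ordering 0 < 1 < 2 < 3 < 4 < 5 < 6 < 7 < 8. The simplices of K, each written with vertices in increasing order, are:

  0-simplices (9): [0], [1], [2], [3], [4], [5], [6], [7], [8]
  1-simplices (27): (27 of them)
  2-simplices (18): [0,2,6], [0,2,7], [0,3,4], [0,3,6], [0,4,8], [0,7,8], [1,2,4], [1,2,7], [1,4,8], [1,5,6], [1,5,7], [1,6,8], [2,4,5], [2,5,6], [3,4,5], [3,5,7], [3,6,8], [3,7,8]

so the chain groups are C_0 ≅ Z^9, C_1 ≅ Z^27, C_2 ≅ Z^18.

Boundary ∂_1: C_1 → C_0 maps an edge to its endpoints' difference, ∂[p,q] = q − p. For instance
  ∂[3,5] = [5] − [3].
The 9×27 boundary matrix has rank 8 and Smith normal form diag(1,1,1,1,1,1,1,1).

∂_2: C_2 → C_1 acts by ∂[p,q,r] = [q,r] − [p,r] + [p,q]. For instance
  ∂[3,7,8] = [7,8] − [3,8] + [3,7],
  ∂[1,5,6] = [5,6] − [1,6] + [1,5].
As a 27×18 matrix over Z this has rank 18, with invariant factors (1,1,1,1,1,1,1,1,1,1,1,1,1,1,1,1,1,2).

Now H_k = ker ∂_k / im ∂_{k+1}, so:

  H_1: rank ker ∂_1 − rank ∂_2 = (27 − 8) − 18 = 1, and ∂_2 has invariant factor 2 > 1, so H_1 = Z ⊕ Z_2.

(K is a triangulation of the Klein bottle.)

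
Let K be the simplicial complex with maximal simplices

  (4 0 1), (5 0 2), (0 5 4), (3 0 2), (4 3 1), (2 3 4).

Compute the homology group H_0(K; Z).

H_0 ≅ Z.

Order the vertices as 0 < 1 < 2 < 3 < 4 < 5. Listing each simplex with vertices in this order, K has dimension 2 with simplices:

  0-simplices (6): [0], [1], [2], [3], [4], [5]
  1-simplices (12): [0,1], [0,2], [0,3], [0,4], [0,5], [1,3], [1,4], [2,3], [2,4], [2,5], [3,4], [4,5]
  2-simplices (6): [0,1,4], [0,2,3], [0,2,5], [0,4,5], [1,3,4], [2,3,4]

Hence C_0 ≅ Z^6, C_1 ≅ Z^12, C_2 ≅ Z^6.

The boundary map ∂_1: C_1 → C_0 maps an edge to its endpoints' difference, ∂[p,q] = q − p.
As a 6×12 matrix over Z this has rank 5, with invariant factors (1,1,1,1,1).

∂_2: C_2 → C_1 acts by ∂[p,q,r] = [q,r] − [p,r] + [p,q]. For instance
  ∂[0,2,5] = [2,5] − [0,5] + [0,2],
  ∂[1,3,4] = [3,4] − [1,4] + [1,3].
The resulting 12×6 matrix has rank 6, and its Smith normal form has invariant factors (1,1,1,1,1,1).

From H_k ≅ ker(∂_k) / im(∂_{k+1}) we obtain:

  H_0: rank C_0 − rank ∂_1 = 6 − 5 = 1, and the invariant factors of ∂_1 are all 1, so H_0 ≅ Z.

(K is a triangulation of the cylinder S^1 x I.)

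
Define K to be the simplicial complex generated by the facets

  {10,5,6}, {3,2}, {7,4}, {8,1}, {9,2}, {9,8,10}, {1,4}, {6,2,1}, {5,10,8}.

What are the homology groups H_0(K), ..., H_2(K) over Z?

K has 10 vertices, 15 edges, 4 triangles.
rank ∂_0 = 0, rank ∂_1 = 9 ⇒ b_0 = 10 − 0 − 9 = 1; all invariant factors of ∂_1 are 1 so no torsion. So H_0 ≅ Z.
rank ∂_1 = 9, rank ∂_2 = 4 ⇒ b_1 = 15 − 9 − 4 = 2; all invariant factors of ∂_2 are 1 so no torsion. So H_1 ≅ Z^2.
rank ∂_2 = 4, rank ∂_3 = 0 ⇒ b_2 = 4 − 4 − 0 = 0. So H_2 ≅ 0.

H_0 ≅ Z,  H_1 ≅ Z^2,  H_2 = 0.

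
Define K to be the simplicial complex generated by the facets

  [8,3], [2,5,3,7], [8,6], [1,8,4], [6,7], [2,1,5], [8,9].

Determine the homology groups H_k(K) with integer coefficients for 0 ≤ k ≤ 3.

H_0 ≅ Z,  H_1 ≅ Z^2,  H_2 = 0,  H_3 = 0.

Order the vertices as 1 < 2 < 3 < 4 < 5 < 6 < 7 < 8 < 9. Listing each simplex with vertices in this order, K has dimension 3 with simplices:

  0-simplices (9): [1], [2], [3], [4], [5], [6], [7], [8], [9]
  1-simplices (15): [1,2], [1,4], [1,5], [1,8], [2,3], [2,5], [2,7], [3,5], [3,7], [3,8], [4,8], [5,7], [6,7], [6,8], [8,9]
  2-simplices (6): [1,2,5], [1,4,8], [2,3,5], [2,3,7], [2,5,7], [3,5,7]
  3-simplices (1): [2,3,5,7]

so the chain groups are C_0 ≅ Z^9, C_1 ≅ Z^15, C_2 ≅ Z^6, C_3 ≅ Z^1.

∂_1: C_1 → C_0 sends each edge [p,q] (with p < q) to q − p.
This gives a 9×15 integer matrix of rank 8; reducing to Smith normal form yields diagonal entries (1,1,1,1,1,1,1,1).

Boundary ∂_2: C_2 → C_1 maps a triangle to the signed sum of its edges. For instance
  ∂[2,3,7] = [3,7] − [2,7] + [2,3],
  ∂[2,5,7] = [5,7] − [2,7] + [2,5].
As a 15×6 matrix over Z this has rank 5, with invariant factors (1,1,1,1,1).

The boundary map ∂_3: C_3 → C_2 sends each 3-simplex σ to the alternating sum Σ_i (−1)^i (σ with its i-th vertex removed). For instance
  ∂[2,3,5,7] = [3,5,7] − [2,5,7] + [2,3,7] − [2,3,5].
The resulting 6×1 matrix has rank 1, and its Smith normal form has invariant factors (1).

Reading off H_k = ker ∂_k / im ∂_{k+1}:

  H_0: rank C_0 − rank ∂_1 = 9 − 8 = 1, and the invariant factors of ∂_1 are all 1, so H_0 ≅ Z.
  H_1: rank ker ∂_1 − rank ∂_2 = (15 − 8) − 5 = 2, and the invariant factors of ∂_2 are all 1, so H_1 ≅ Z^2.
  H_2: rank ker ∂_2 − rank ∂_3 = (6 − 5) − 1 = 0, and the invariant factors of ∂_3 are all 1, so H_2 ≅ 0.
  H_3: rank ker ∂_3 − rank ∂_4 = (1 − 1) − 0 = 0, and there is no ∂_4, so H_3 ≅ 0.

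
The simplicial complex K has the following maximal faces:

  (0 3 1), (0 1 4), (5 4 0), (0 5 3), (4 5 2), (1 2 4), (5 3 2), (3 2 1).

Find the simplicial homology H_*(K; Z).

H_0 ≅ Z,  H_1 = 0,  H_2 ≅ Z.

Take the total order 0 < 1 < 2 < 3 < 4 < 5 on the vertex set. Then K (dimension 2) consists of the simplices:

  0-simplices (6): [0], [1], [2], [3], [4], [5]
  1-simplices (12): [0,1], [0,3], [0,4], [0,5], [1,2], [1,3], [1,4], [2,3], [2,4], [2,5], [3,5], [4,5]
  2-simplices (8): [0,1,3], [0,1,4], [0,3,5], [0,4,5], [1,2,3], [1,2,4], [2,3,5], [2,4,5]

giving chain groups C_0 ≅ Z^6, C_1 ≅ Z^12, C_2 ≅ Z^8.

∂_1: C_1 → C_0 is given by ∂[p,q] = [q] − [p]. For instance
  ∂[0,3] = [3] − [0].
The 6×12 boundary matrix has rank 5 and Smith normal form diag(1,1,1,1,1).

Boundary ∂_2: C_2 → C_1 sends each 2-simplex [p,q,r] to [q,r] − [p,r] + [p,q]. For instance
  ∂[0,4,5] = [4,5] − [0,5] + [0,4],
  ∂[1,2,4] = [2,4] − [1,4] + [1,2].
This gives a 12×8 integer matrix of rank 7; reducing to Smith normal form yields diagonal entries (1,1,1,1,1,1,1).

Computing H_k = (kernel of ∂_k) / (image of ∂_{k+1}):

  H_0: rank C_0 − rank ∂_1 = 6 − 5 = 1, and the invariant factors of ∂_1 are all 1, so H_0 = Z.
  H_1: rank ker ∂_1 − rank ∂_2 = (12 − 5) − 7 = 0, and the invariant factors of ∂_2 are all 1, so H_1 = 0.
  H_2: rank ker ∂_2 − rank ∂_3 = (8 − 7) − 0 = 1, and there is no ∂_3, so H_2 = Z.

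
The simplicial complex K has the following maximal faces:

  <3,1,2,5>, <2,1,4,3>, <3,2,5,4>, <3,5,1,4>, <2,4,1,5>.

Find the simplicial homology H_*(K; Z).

H_0 = Z,  H_1 = 0,  H_2 = 0,  H_3 = Z.

Take the total order 1 < 2 < 3 < 4 < 5 on the vertex set. Then K (dimension 3) consists of the simplices:

  0-simplices (5): [1], [2], [3], [4], [5]
  1-simplices (10): [1,2], [1,3], [1,4], [1,5], [2,3], [2,4], [2,5], [3,4], [3,5], [4,5]
  2-simplices (10): [1,2,3], [1,2,4], [1,2,5], [1,3,4], [1,3,5], [1,4,5], [2,3,4], [2,3,5], [2,4,5], [3,4,5]
  3-simplices (5): [1,2,3,4], [1,2,3,5], [1,2,4,5], [1,3,4,5], [2,3,4,5]

giving chain groups C_0 ≅ Z^5, C_1 ≅ Z^10, C_2 ≅ Z^10, C_3 ≅ Z^5.

Boundary ∂_1: C_1 → C_0 maps an edge to its endpoints' difference, ∂[p,q] = q − p. For instance
  ∂[1,5] = [5] − [1].
The 5×10 boundary matrix has rank 4 and Smith normal form diag(1,1,1,1).

∂_2: C_2 → C_1 maps a triangle to the signed sum of its edges. For instance
  ∂[2,4,5] = [4,5] − [2,5] + [2,4],
  ∂[1,2,5] = [2,5] − [1,5] + [1,2].
The resulting 10×10 matrix has rank 6, and its Smith normal form has invariant factors (1,1,1,1,1,1).

∂_3: C_3 → C_2 sends each 3-simplex σ to the alternating sum Σ_i (−1)^i (σ with its i-th vertex removed). For instance
  ∂[1,3,4,5] = [3,4,5] − [1,4,5] + [1,3,5] − [1,3,4],
  ∂[1,2,3,4] = [2,3,4] − [1,3,4] + [1,2,4] − [1,2,3].
The 10×5 boundary matrix has rank 4 and Smith normal form diag(1,1,1,1).

Computing H_k = (kernel of ∂_k) / (image of ∂_{k+1}):

  H_0: rank C_0 − rank ∂_1 = 5 − 4 = 1, and the invariant factors of ∂_1 are all 1, so H_0 ≅ Z.
  H_1: rank ker ∂_1 − rank ∂_2 = (10 − 4) − 6 = 0, and the invariant factors of ∂_2 are all 1, so H_1 ≅ 0.
  H_2: rank ker ∂_2 − rank ∂_3 = (10 − 6) − 4 = 0, and the invariant factors of ∂_3 are all 1, so H_2 ≅ 0.
  H_3: rank ker ∂_3 − rank ∂_4 = (5 − 4) − 0 = 1, and there is no ∂_4, so H_3 ≅ Z.

As a check, the Euler characteristic is 5 − 10 + 10 − 5 = 0, which agrees with 1 − 0 + 0 − 1 = 0.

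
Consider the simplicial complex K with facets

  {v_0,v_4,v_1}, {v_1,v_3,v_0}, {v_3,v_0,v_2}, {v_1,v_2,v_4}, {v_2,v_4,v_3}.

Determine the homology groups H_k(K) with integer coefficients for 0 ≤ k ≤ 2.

H_0 ≅ Z,  H_1 ≅ Z,  H_2 = 0.

We work with the vertex ordering v_0 < v_1 < v_2 < v_3 < v_4. The simplices of K, each written with vertices in increasing order, are:

  0-simplices (5): [v_0], [v_1], [v_2], [v_3], [v_4]
  1-simplices (10): [v_0,v_1], [v_0,v_2], [v_0,v_3], [v_0,v_4], [v_1,v_2], [v_1,v_3], [v_1,v_4], [v_2,v_3], [v_2,v_4], [v_3,v_4]
  2-simplices (5): [v_0,v_1,v_3], [v_0,v_1,v_4], [v_0,v_2,v_3], [v_1,v_2,v_4], [v_2,v_3,v_4]

so the chain groups are C_0 ≅ Z^5, C_1 ≅ Z^10, C_2 ≅ Z^5.

Boundary ∂_1: C_1 → C_0 sends each edge [p,q] (with p < q) to q − p. For instance
  ∂[v_0,v_3] = [v_3] − [v_0].
The 5×10 boundary matrix has rank 4 and Smith normal form diag(1,1,1,1).

Boundary ∂_2: C_2 → C_1 maps a triangle to the signed sum of its edges. For instance
  ∂[v_0,v_1,v_4] = [v_1,v_4] − [v_0,v_4] + [v_0,v_1],
  ∂[v_0,v_2,v_3] = [v_2,v_3] − [v_0,v_3] + [v_0,v_2].
This gives a 10×5 integer matrix of rank 5; reducing to Smith normal form yields diagonal entries (1,1,1,1,1).

Reading off H_k = ker ∂_k / im ∂_{k+1}:

  H_0: rank C_0 − rank ∂_1 = 5 − 4 = 1, and the invariant factors of ∂_1 are all 1, so H_0 ≅ Z.
  H_1: rank ker ∂_1 − rank ∂_2 = (10 − 4) − 5 = 1, and the invariant factors of ∂_2 are all 1, so H_1 ≅ Z.
  H_2: rank ker ∂_2 − rank ∂_3 = (5 − 5) − 0 = 0, and there is no ∂_3, so H_2 ≅ 0.

As a check, the Euler characteristic is 5 − 10 + 5 = 0, which agrees with 1 − 1 + 0 = 0.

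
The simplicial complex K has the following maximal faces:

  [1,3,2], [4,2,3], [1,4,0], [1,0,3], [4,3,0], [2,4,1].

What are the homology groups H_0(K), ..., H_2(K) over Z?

Fix the vertex order 0 < 1 < 2 < 3 < 4 and write every simplex with vertices in increasing order. Then dim K = 2 and the simplices of K are:

  0-simplices (5): [0], [1], [2], [3], [4]
  1-simplices (9): [0,1], [0,3], [0,4], [1,2], [1,3], [1,4], [2,3], [2,4], [3,4]
  2-simplices (6): [0,1,3], [0,1,4], [0,3,4], [1,2,3], [1,2,4], [2,3,4]

so the chain groups are C_0 ≅ Z^5, C_1 ≅ Z^9, C_2 ≅ Z^6.

Boundary ∂_1: C_1 → C_0 maps an edge to its endpoints' difference, ∂[p,q] = q − p. For instance
  ∂[0,1] = [1] − [0].
This gives a 5×9 integer matrix of rank 4; reducing to Smith normal form yields diagonal entries (1,1,1,1).

The boundary map ∂_2: C_2 → C_1 maps a triangle to the signed sum of its edges. For instance
  ∂[1,2,3] = [2,3] − [1,3] + [1,2],
  ∂[1,2,4] = [2,4] − [1,4] + [1,2].
This gives a 9×6 integer matrix of rank 5; reducing to Smith normal form yields diagonal entries (1,1,1,1,1).

From H_k ≅ ker(∂_k) / im(∂_{k+1}) we obtain:

  H_0: rank C_0 − rank ∂_1 = 5 − 4 = 1, and the invariant factors of ∂_1 are all 1, so H_0 ≅ Z.
  H_1: rank ker ∂_1 − rank ∂_2 = (9 − 4) − 5 = 0, and the invariant factors of ∂_2 are all 1, so H_1 ≅ 0.
  H_2: rank ker ∂_2 − rank ∂_3 = (6 − 5) − 0 = 1, and there is no ∂_3, so H_2 ≅ Z.

H_0 ≅ Z,  H_1 = 0,  H_2 ≅ Z.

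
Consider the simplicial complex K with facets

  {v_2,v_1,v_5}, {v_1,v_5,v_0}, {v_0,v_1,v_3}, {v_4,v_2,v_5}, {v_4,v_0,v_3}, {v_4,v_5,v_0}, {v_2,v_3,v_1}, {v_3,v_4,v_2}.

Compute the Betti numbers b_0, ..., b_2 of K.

Fix the vertex order v_0 < v_1 < v_2 < v_3 < v_4 < v_5 and write every simplex with vertices in increasing order. Then dim K = 2 and the simplices of K are:

  0-simplices (6): [v_0], [v_1], [v_2], [v_3], [v_4], [v_5]
  1-simplices (12): [v_0,v_1], [v_0,v_3], [v_0,v_4], [v_0,v_5], [v_1,v_2], [v_1,v_3], [v_1,v_5], [v_2,v_3], [v_2,v_4], [v_2,v_5], [v_3,v_4], [v_4,v_5]
  2-simplices (8): [v_0,v_1,v_3], [v_0,v_1,v_5], [v_0,v_3,v_4], [v_0,v_4,v_5], [v_1,v_2,v_3], [v_1,v_2,v_5], [v_2,v_3,v_4], [v_2,v_4,v_5]

so the chain groups are C_0 ≅ Z^6, C_1 ≅ Z^12, C_2 ≅ Z^8.

Boundary ∂_1: C_1 → C_0 maps an edge to its endpoints' difference, ∂[p,q] = q − p.
This gives a 6×12 integer matrix of rank 5; reducing to Smith normal form yields diagonal entries (1,1,1,1,1).

∂_2: C_2 → C_1 maps a triangle to the signed sum of its edges. For instance
  ∂[v_1,v_2,v_5] = [v_2,v_5] − [v_1,v_5] + [v_1,v_2],
  ∂[v_0,v_4,v_5] = [v_4,v_5] − [v_0,v_5] + [v_0,v_4].
This gives a 12×8 integer matrix of rank 7; reducing to Smith normal form yields diagonal entries (1,1,1,1,1,1,1).

Now H_k = ker ∂_k / im ∂_{k+1}, so:

  H_0: rank C_0 − rank ∂_1 = 6 − 5 = 1, and the invariant factors of ∂_1 are all 1, so H_0 ≅ Z.
  H_1: rank ker ∂_1 − rank ∂_2 = (12 − 5) − 7 = 0, and the invariant factors of ∂_2 are all 1, so H_1 ≅ 0.
  H_2: rank ker ∂_2 − rank ∂_3 = (8 − 7) − 0 = 1, and there is no ∂_3, so H_2 ≅ Z.

As a check, the Euler characteristic is 6 − 12 + 8 = 2, which agrees with 1 − 0 + 1 = 2.
(K is a triangulation of the 2-sphere S^2.)

Hence the Betti numbers are b_0 = 1, b_1 = 0, b_2 = 1.

b_0 = 1, b_1 = 0, b_2 = 1.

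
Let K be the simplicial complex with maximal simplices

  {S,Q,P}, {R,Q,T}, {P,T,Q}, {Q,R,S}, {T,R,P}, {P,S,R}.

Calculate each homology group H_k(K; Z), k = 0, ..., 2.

H_0 ≅ Z,  H_1 = 0,  H_2 ≅ Z.

Fix the vertex order P < Q < R < S < T and write every simplex with vertices in increasing order. Then dim K = 2 and the simplices of K are:

  0-simplices (5): P, Q, R, S, T
  1-simplices (9): PQ, PR, PS, PT, QR, QS, QT, RS, RT
  2-simplices (6): PQS, PQT, PRS, PRT, QRS, QRT

giving chain groups C_0 ≅ Z^5, C_1 ≅ Z^9, C_2 ≅ Z^6.

Boundary ∂_1: C_1 → C_0 is given by ∂[p,q] = [q] − [p].
The resulting 5×9 matrix has rank 4, and its Smith normal form has invariant factors (1,1,1,1).

The boundary map ∂_2: C_2 → C_1 maps a triangle to the signed sum of its edges. For instance
  ∂PQS = QS − PS + PQ,
  ∂PQT = QT − PT + PQ.
The 9×6 boundary matrix has rank 5 and Smith normal form diag(1,1,1,1,1).

Reading off H_k = ker ∂_k / im ∂_{k+1}:

  H_0: rank C_0 − rank ∂_1 = 5 − 4 = 1, and the invariant factors of ∂_1 are all 1, so H_0 = Z.
  H_1: rank ker ∂_1 − rank ∂_2 = (9 − 4) − 5 = 0, and the invariant factors of ∂_2 are all 1, so H_1 = 0.
  H_2: rank ker ∂_2 − rank ∂_3 = (6 − 5) − 0 = 1, and there is no ∂_3, so H_2 = Z.

(K is a triangulation of the 2-sphere S^2.)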